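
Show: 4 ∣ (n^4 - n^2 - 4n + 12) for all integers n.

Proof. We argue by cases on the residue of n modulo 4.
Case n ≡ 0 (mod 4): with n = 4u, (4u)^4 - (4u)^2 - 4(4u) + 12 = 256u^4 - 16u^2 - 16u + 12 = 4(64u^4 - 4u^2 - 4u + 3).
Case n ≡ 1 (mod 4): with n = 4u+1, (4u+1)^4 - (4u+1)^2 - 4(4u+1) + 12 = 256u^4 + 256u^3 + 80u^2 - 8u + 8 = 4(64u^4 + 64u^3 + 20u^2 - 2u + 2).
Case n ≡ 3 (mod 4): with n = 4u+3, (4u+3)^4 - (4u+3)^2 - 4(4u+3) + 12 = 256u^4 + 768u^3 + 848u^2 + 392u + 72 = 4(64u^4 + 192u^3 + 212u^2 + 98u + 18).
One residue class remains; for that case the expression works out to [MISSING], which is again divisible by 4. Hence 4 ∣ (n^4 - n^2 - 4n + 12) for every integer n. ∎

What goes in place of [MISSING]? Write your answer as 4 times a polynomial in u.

Only n ≡ 2 (mod 4) is unaccounted for. Put n = 4u+2:
(4u+2)^4 - (4u+2)^2 - 4(4u+2) + 12 expands to 256u^4 + 512u^3 + 368u^2 + 96u + 16,
and factoring out 4 leaves 4(64u^4 + 128u^3 + 92u^2 + 24u + 4).

4(64u^4 + 128u^3 + 92u^2 + 24u + 4)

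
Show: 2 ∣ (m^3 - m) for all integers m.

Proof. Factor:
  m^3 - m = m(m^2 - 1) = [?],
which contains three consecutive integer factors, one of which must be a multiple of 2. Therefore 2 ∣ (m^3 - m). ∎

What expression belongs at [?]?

m(m^2 - 1) = m(m - 1)(m + 1) = (m - 1)m(m + 1).
These three factors are consecutive integers, so their product is divisible by 2.

(m - 1)m(m + 1)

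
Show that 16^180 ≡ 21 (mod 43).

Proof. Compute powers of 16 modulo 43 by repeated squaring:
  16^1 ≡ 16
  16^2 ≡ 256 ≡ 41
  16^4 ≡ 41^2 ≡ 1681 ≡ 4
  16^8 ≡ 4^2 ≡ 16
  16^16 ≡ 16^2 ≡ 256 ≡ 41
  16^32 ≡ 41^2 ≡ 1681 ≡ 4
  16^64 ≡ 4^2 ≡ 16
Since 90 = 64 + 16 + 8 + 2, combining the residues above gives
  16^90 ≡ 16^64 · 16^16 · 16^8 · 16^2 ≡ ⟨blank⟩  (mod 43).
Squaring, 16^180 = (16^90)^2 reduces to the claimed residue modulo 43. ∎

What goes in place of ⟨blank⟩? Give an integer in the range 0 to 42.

35

16^64 · 16^16 · 16^8 · 16^2 ≡ 16 · 41 · 16 · 41 = 430336.
430336 mod 43 = 35, so 16^90 ≡ 35 (mod 43).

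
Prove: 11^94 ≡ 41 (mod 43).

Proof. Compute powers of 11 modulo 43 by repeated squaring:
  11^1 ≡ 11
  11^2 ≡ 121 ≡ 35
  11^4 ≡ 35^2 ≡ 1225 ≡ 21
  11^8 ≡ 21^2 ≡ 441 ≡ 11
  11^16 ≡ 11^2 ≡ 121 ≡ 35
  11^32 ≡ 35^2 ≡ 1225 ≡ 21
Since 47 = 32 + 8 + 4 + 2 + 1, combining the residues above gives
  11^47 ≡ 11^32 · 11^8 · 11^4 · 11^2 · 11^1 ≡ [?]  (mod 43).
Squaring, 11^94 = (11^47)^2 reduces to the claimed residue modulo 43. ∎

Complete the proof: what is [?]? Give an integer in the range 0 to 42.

Multiply the listed residues: 21 · 11 · 21 · 35 · 11 = 231 → 4851 → 169785 → 1867635.
Reducing modulo 43: 1867635 = 43433·43 + 16, so 11^47 ≡ 16.

16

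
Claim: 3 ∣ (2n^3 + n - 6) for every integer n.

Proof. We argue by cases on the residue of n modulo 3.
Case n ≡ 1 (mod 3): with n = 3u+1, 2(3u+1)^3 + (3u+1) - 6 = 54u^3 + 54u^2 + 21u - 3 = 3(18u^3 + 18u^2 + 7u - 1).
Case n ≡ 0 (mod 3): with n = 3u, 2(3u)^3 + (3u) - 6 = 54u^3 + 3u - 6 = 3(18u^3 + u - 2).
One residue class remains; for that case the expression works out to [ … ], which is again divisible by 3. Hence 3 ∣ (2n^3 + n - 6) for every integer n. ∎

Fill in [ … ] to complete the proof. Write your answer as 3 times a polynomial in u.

The residues treated are {1, 0}, so the missing case is n ≡ 2 (mod 3); write n = 3u+2.
Then 2(3u+2)^3 + (3u+2) - 6 = 54u^3 + 108u^2 + 75u + 12 = 3(18u^3 + 36u^2 + 25u + 4).

3(18u^3 + 36u^2 + 25u + 4)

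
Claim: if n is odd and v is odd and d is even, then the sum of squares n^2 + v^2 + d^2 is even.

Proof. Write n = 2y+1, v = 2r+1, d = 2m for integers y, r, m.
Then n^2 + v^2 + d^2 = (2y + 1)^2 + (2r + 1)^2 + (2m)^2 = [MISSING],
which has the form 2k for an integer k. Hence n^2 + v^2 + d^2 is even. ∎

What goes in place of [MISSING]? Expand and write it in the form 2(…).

2(2m^2 + 2r^2 + 2r + 2y^2 + 2y + 1)

(2y + 1)^2 + (2r + 1)^2 + (2m)^2 = 4m^2 + 4r^2 + 4r + 4y^2 + 4y + 2
= 2(2m^2 + 2r^2 + 2r + 2y^2 + 2y + 1).
Since 2m^2 + 2r^2 + 2r + 2y^2 + 2y + 1 is an integer, the sum of squares is of the form 2k for an integer k.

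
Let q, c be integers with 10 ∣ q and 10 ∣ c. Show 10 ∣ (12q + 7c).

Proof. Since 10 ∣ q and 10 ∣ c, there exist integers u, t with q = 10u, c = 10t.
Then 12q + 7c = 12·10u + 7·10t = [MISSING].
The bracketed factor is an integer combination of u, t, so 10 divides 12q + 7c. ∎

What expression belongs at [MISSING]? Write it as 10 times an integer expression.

Each term has a factor of 10: 12·10u + 7·10t = 10·(7t + 12u).
Since 7t + 12u is an integer, 10 ∣ (12q + 7c).

10(7t + 12u)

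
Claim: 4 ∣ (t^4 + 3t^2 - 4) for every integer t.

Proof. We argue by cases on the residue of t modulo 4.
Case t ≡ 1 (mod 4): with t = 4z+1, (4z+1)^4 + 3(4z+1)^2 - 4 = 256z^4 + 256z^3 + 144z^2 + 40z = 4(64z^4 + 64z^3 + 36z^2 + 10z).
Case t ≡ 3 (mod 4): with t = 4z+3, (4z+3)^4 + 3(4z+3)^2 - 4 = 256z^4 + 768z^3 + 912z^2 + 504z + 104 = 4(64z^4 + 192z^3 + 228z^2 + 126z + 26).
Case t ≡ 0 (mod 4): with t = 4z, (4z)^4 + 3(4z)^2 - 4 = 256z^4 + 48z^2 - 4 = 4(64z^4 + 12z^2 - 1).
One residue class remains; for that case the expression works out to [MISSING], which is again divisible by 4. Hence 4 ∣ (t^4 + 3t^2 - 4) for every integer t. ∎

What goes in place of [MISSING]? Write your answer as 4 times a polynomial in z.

The residues treated are {1, 3, 0}, so the missing case is t ≡ 2 (mod 4); write t = 4z+2.
Then (4z+2)^4 + 3(4z+2)^2 - 4 = 256z^4 + 512z^3 + 432z^2 + 176z + 24 = 4(64z^4 + 128z^3 + 108z^2 + 44z + 6).

4(64z^4 + 128z^3 + 108z^2 + 44z + 6)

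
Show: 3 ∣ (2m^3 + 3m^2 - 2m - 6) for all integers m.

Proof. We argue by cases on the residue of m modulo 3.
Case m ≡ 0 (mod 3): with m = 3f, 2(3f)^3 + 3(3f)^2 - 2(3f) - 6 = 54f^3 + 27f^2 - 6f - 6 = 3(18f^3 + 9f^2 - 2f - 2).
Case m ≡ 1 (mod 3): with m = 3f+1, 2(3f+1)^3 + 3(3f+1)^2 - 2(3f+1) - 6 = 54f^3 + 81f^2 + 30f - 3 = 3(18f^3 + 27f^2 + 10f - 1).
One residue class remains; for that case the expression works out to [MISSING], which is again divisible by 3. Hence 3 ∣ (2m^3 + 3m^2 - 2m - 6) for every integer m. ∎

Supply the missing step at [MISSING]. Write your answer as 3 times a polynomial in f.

3(18f^3 + 45f^2 + 34f + 6)

Only m ≡ 2 (mod 3) is unaccounted for. Put m = 3f+2:
2(3f+2)^3 + 3(3f+2)^2 - 2(3f+2) - 6 expands to 54f^3 + 135f^2 + 102f + 18,
and factoring out 3 leaves 3(18f^3 + 45f^2 + 34f + 6).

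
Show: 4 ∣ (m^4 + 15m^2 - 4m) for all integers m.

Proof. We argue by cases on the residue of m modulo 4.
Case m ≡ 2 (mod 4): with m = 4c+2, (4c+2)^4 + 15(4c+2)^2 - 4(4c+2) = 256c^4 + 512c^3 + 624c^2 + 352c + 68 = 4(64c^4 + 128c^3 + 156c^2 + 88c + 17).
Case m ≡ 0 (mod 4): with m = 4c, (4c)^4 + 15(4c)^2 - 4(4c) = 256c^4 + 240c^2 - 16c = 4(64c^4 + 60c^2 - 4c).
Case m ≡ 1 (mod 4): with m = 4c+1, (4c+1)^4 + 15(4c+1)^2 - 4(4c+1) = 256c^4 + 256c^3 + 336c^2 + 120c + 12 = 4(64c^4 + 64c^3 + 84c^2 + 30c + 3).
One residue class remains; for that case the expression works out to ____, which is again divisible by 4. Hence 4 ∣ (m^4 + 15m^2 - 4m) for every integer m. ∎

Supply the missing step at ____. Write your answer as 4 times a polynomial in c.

4(64c^4 + 192c^3 + 276c^2 + 194c + 51)

The residues treated are {2, 0, 1}, so the missing case is m ≡ 3 (mod 4); write m = 4c+3.
Then (4c+3)^4 + 15(4c+3)^2 - 4(4c+3) = 256c^4 + 768c^3 + 1104c^2 + 776c + 204 = 4(64c^4 + 192c^3 + 276c^2 + 194c + 51).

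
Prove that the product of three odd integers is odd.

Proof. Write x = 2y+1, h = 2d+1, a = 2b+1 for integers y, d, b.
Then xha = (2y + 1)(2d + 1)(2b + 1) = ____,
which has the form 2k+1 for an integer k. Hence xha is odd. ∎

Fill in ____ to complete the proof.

2(4bdy + 2bd + 2by + b + 2dy + d + y) + 1

(2y + 1)(2d + 1)(2b + 1) = 8bdy + 4bd + 4by + 2b + 4dy + 2d + 2y + 1
= 2(4bdy + 2bd + 2by + b + 2dy + d + y) + 1.
Since 4bdy + 2bd + 2by + b + 2dy + d + y is an integer, the product is of the form 2k+1 for an integer k.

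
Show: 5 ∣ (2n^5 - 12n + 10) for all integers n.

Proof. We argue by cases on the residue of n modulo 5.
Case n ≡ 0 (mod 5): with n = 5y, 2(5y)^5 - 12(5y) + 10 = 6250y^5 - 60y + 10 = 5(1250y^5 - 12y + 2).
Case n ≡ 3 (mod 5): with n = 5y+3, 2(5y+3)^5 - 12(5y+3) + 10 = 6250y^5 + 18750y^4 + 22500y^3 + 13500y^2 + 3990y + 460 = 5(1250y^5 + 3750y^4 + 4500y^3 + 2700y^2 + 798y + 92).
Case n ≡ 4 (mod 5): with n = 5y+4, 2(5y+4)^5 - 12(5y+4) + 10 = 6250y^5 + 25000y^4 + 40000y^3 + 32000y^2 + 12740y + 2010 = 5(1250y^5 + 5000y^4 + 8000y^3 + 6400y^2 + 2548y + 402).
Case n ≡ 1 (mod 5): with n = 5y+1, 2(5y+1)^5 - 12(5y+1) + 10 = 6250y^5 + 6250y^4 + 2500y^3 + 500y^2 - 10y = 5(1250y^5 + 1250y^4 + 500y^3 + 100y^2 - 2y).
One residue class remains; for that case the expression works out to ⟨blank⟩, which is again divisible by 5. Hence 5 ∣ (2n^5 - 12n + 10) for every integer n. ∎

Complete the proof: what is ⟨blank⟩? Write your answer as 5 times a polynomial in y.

5(1250y^5 + 2500y^4 + 2000y^3 + 800y^2 + 148y + 10)

The residues treated are {0, 3, 4, 1}, so the missing case is n ≡ 2 (mod 5); write n = 5y+2.
Then 2(5y+2)^5 - 12(5y+2) + 10 = 6250y^5 + 12500y^4 + 10000y^3 + 4000y^2 + 740y + 50 = 5(1250y^5 + 2500y^4 + 2000y^3 + 800y^2 + 148y + 10).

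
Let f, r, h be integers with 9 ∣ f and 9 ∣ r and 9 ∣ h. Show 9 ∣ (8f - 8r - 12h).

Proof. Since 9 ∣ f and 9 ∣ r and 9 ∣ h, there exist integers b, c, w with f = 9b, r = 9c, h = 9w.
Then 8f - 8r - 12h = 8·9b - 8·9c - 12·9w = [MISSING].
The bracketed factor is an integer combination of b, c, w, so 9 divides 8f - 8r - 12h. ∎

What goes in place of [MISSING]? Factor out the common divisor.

Pull the common 9 out of every term: 8·9b - 8·9c - 12·9w = 9(8b - 8c - 12w).
8b - 8c - 12w is an integer, which exhibits the divisibility.

9(8b - 8c - 12w)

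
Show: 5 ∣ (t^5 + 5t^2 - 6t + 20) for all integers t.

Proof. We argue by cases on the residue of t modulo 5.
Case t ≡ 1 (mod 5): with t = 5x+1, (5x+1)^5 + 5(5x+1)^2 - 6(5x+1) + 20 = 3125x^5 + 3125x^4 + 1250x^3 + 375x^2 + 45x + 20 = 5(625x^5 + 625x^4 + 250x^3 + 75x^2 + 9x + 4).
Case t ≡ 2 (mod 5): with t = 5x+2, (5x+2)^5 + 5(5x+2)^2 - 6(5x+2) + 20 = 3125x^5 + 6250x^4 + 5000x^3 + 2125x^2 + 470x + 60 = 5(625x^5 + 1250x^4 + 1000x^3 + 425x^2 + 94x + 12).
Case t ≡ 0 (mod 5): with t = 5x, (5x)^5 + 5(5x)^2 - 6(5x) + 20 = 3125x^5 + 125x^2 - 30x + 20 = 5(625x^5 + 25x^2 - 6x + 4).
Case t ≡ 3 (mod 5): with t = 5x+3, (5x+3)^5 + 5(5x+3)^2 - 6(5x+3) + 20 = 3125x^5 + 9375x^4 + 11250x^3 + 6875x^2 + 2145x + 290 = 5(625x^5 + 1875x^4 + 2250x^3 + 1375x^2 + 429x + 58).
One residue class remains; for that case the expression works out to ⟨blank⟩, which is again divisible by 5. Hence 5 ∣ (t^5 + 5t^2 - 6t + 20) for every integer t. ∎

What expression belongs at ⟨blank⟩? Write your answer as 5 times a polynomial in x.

5(625x^5 + 2500x^4 + 4000x^3 + 3225x^2 + 1314x + 220)

The residues treated are {1, 2, 0, 3}, so the missing case is t ≡ 4 (mod 5); write t = 5x+4.
Then (5x+4)^5 + 5(5x+4)^2 - 6(5x+4) + 20 = 3125x^5 + 12500x^4 + 20000x^3 + 16125x^2 + 6570x + 1100 = 5(625x^5 + 2500x^4 + 4000x^3 + 3225x^2 + 1314x + 220).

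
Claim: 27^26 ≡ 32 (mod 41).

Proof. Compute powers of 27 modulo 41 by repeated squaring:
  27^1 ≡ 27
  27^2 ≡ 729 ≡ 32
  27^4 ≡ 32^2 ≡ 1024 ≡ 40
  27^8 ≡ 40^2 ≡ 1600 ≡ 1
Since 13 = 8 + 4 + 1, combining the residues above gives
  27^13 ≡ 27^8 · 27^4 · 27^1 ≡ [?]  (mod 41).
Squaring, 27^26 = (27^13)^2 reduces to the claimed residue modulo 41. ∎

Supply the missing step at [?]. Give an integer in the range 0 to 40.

Multiply the listed residues: 1 · 40 · 27 = 40 → 1080.
Reducing modulo 41: 1080 = 26·41 + 14, so 27^13 ≡ 14.

14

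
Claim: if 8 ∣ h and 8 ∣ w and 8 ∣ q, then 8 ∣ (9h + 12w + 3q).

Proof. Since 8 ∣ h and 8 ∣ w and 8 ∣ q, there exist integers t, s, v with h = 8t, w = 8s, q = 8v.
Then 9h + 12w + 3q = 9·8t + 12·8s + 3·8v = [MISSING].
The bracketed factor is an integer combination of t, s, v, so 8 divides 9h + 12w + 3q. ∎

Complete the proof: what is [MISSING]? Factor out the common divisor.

Each term has a factor of 8: 9·8t + 12·8s + 3·8v = 8·(12s + 9t + 3v).
Since 12s + 9t + 3v is an integer, 8 ∣ (9h + 12w + 3q).

8(12s + 9t + 3v)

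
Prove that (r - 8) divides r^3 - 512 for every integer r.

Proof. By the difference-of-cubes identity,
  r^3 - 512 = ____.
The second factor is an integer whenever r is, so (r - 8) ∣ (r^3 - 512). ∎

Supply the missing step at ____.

(r - 8)(r^2 + 8r + 64)

a^3 - b^3 = (a - b)(a^2 + ab + b^2). With a = r, b = 8:
r^3 - 512 = (r - 8)(r^2 + 8r + 64).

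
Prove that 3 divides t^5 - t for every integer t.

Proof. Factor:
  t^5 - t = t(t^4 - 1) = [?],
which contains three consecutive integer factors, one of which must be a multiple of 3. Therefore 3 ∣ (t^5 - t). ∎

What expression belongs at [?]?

(t - 1)t(t + 1)(t^2 + 1)

t^4 - 1 = (t^2 - 1)(t^2 + 1), and t^2 - 1 = (t-1)(t+1).
So t(t^4 - 1) = (t - 1)t(t + 1)(t^2 + 1).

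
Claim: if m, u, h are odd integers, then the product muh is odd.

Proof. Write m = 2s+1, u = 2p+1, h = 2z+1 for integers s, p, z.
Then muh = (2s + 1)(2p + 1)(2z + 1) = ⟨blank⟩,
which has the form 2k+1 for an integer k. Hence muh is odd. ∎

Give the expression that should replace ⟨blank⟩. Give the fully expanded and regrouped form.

(2s + 1)(2p + 1)(2z + 1) = 8psz + 4ps + 4pz + 2p + 4sz + 2s + 2z + 1
= 2(4psz + 2ps + 2pz + p + 2sz + s + z) + 1.
Since 4psz + 2ps + 2pz + p + 2sz + s + z is an integer, the product is of the form 2k+1 for an integer k.

2(4psz + 2ps + 2pz + p + 2sz + s + z) + 1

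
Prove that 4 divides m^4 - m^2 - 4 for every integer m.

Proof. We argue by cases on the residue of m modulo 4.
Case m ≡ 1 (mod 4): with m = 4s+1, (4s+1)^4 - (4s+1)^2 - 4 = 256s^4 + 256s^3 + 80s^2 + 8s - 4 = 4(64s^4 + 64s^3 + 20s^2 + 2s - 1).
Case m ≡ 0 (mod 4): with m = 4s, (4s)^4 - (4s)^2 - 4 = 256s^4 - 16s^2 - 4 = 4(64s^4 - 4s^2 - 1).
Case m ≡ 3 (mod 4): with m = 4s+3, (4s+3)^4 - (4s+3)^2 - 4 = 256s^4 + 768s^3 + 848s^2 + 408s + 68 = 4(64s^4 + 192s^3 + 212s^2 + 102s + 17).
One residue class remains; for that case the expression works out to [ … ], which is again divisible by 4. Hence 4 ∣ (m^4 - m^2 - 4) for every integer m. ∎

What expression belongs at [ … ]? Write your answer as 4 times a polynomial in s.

Only m ≡ 2 (mod 4) is unaccounted for. Put m = 4s+2:
(4s+2)^4 - (4s+2)^2 - 4 expands to 256s^4 + 512s^3 + 368s^2 + 112s + 8,
and factoring out 4 leaves 4(64s^4 + 128s^3 + 92s^2 + 28s + 2).

4(64s^4 + 128s^3 + 92s^2 + 28s + 2)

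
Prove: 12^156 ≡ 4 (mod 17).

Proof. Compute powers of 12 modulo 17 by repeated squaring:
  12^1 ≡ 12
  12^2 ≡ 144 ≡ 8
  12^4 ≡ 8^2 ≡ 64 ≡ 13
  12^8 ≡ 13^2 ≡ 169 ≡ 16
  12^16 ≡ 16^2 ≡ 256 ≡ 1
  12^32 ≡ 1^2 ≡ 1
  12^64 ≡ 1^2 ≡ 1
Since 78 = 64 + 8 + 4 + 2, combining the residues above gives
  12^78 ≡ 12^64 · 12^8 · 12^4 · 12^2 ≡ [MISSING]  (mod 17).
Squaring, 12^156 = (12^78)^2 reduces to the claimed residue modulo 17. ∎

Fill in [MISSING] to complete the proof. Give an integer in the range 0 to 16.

15

Multiply the listed residues: 1 · 16 · 13 · 8 = 16 → 208 → 1664.
Reducing modulo 17: 1664 = 97·17 + 15, so 12^78 ≡ 15.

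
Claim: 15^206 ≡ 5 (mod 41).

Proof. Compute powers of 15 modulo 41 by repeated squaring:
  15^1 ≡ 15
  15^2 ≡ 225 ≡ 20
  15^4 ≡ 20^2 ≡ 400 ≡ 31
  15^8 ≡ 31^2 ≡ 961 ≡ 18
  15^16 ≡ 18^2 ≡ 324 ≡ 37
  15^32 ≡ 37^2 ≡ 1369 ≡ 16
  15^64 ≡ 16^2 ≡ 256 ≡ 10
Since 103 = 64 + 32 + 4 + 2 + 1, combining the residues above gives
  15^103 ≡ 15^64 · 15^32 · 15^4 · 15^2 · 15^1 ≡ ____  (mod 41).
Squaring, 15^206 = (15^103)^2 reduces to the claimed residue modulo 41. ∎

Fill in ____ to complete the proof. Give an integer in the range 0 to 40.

28

Multiply the listed residues: 10 · 16 · 31 · 20 · 15 = 160 → 4960 → 99200 → 1488000.
Reducing modulo 41: 1488000 = 36292·41 + 28, so 15^103 ≡ 28.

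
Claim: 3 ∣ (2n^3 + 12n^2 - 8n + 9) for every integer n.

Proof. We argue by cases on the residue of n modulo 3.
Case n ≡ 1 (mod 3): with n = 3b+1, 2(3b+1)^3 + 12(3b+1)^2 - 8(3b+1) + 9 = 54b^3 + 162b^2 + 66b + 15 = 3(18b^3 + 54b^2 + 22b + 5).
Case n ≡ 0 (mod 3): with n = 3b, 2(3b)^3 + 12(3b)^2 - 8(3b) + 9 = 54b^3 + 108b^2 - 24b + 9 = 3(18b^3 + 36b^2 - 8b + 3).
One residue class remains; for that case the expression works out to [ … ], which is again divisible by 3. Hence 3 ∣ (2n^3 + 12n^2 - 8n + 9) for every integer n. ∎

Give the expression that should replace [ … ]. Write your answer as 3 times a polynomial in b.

3(18b^3 + 72b^2 + 64b + 19)

The residues treated are {1, 0}, so the missing case is n ≡ 2 (mod 3); write n = 3b+2.
Then 2(3b+2)^3 + 12(3b+2)^2 - 8(3b+2) + 9 = 54b^3 + 216b^2 + 192b + 57 = 3(18b^3 + 72b^2 + 64b + 19).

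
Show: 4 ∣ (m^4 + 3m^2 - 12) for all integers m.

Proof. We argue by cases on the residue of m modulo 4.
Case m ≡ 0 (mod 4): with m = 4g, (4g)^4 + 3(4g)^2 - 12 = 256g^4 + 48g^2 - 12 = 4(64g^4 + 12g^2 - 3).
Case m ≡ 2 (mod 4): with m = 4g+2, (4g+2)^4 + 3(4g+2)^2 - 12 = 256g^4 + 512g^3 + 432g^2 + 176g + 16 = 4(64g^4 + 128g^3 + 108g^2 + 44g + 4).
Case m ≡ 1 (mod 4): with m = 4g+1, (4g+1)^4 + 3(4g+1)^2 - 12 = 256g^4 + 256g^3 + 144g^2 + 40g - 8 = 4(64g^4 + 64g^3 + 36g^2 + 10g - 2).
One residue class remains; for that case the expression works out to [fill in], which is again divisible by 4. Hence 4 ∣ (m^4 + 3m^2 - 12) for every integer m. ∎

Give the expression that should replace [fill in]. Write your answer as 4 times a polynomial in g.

4(64g^4 + 192g^3 + 228g^2 + 126g + 24)

The residues treated are {0, 2, 1}, so the missing case is m ≡ 3 (mod 4); write m = 4g+3.
Then (4g+3)^4 + 3(4g+3)^2 - 12 = 256g^4 + 768g^3 + 912g^2 + 504g + 96 = 4(64g^4 + 192g^3 + 228g^2 + 126g + 24).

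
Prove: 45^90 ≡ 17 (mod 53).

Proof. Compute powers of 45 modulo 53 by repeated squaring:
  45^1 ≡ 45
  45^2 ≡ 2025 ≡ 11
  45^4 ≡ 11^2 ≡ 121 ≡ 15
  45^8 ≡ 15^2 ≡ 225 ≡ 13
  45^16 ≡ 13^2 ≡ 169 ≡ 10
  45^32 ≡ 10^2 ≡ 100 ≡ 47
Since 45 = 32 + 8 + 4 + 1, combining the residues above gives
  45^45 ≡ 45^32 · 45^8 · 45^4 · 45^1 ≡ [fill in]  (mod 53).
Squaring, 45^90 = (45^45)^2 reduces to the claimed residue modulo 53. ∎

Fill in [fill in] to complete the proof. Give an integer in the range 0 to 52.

32

Multiply the listed residues: 47 · 13 · 15 · 45 = 611 → 9165 → 412425.
Reducing modulo 53: 412425 = 7781·53 + 32, so 45^45 ≡ 32.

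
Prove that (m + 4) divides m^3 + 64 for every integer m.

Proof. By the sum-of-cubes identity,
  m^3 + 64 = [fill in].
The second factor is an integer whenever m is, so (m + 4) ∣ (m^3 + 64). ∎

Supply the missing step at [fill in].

a^3 + b^3 = (a + b)(a^2 - ab + b^2). With a = m, b = 4:
m^3 + 64 = (m + 4)(m^2 - 4m + 16).

(m + 4)(m^2 - 4m + 16)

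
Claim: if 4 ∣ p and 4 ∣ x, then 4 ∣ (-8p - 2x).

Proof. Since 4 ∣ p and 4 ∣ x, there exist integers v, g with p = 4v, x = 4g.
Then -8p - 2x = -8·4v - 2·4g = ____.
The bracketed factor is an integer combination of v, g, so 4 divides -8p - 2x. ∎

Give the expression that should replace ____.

4(-2g - 8v)

Pull the common 4 out of every term: -8·4v - 2·4g = 4(-2g - 8v).
-2g - 8v is an integer, which exhibits the divisibility.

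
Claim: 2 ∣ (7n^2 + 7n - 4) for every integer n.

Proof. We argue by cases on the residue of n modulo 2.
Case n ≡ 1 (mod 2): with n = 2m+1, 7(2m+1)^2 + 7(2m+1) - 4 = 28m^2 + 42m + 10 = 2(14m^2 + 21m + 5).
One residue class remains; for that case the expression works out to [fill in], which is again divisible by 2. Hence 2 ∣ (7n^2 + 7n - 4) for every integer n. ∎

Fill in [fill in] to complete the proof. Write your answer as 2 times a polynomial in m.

2(14m^2 + 7m - 2)

Only n ≡ 0 (mod 2) is unaccounted for. Put n = 2m:
7(2m)^2 + 7(2m) - 4 expands to 28m^2 + 14m - 4,
and factoring out 2 leaves 2(14m^2 + 7m - 2).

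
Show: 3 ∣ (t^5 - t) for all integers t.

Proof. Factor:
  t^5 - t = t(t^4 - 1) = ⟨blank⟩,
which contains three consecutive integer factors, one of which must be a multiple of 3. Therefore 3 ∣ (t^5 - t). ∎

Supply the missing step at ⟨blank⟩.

t^4 - 1 = (t^2 - 1)(t^2 + 1), and t^2 - 1 = (t-1)(t+1).
So t(t^4 - 1) = (t - 1)t(t + 1)(t^2 + 1).

(t - 1)t(t + 1)(t^2 + 1)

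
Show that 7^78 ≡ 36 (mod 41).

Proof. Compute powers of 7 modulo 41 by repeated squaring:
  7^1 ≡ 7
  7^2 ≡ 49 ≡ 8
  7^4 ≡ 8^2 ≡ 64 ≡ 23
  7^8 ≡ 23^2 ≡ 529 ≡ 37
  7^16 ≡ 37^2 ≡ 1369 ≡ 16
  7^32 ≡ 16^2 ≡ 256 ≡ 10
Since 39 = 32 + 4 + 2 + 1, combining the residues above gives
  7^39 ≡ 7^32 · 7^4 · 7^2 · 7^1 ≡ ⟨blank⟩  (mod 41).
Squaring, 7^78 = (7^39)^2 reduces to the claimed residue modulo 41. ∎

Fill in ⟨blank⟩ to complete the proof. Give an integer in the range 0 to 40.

6

7^32 · 7^4 · 7^2 · 7^1 ≡ 10 · 23 · 8 · 7 = 12880.
12880 mod 41 = 6, so 7^39 ≡ 6 (mod 41).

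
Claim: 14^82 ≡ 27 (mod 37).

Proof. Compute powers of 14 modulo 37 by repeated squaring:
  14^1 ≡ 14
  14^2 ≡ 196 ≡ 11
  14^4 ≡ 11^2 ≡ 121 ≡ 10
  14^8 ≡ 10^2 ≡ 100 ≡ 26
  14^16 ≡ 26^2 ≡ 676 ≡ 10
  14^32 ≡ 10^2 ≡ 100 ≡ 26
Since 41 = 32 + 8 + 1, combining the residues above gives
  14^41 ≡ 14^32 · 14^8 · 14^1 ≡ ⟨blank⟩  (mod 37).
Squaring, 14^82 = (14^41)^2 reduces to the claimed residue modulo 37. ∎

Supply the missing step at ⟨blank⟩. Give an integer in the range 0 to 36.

29

Multiply the listed residues: 26 · 26 · 14 = 676 → 9464.
Reducing modulo 37: 9464 = 255·37 + 29, so 14^41 ≡ 29.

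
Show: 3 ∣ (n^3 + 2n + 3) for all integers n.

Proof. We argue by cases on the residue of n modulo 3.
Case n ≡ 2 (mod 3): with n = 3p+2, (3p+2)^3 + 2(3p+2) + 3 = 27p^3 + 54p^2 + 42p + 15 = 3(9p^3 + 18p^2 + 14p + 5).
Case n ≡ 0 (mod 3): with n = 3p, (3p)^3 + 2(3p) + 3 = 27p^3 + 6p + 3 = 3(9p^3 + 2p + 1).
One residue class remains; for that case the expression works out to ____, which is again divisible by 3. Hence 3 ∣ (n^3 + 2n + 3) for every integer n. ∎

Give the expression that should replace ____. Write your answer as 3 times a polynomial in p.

3(9p^3 + 9p^2 + 5p + 2)

Only n ≡ 1 (mod 3) is unaccounted for. Put n = 3p+1:
(3p+1)^3 + 2(3p+1) + 3 expands to 27p^3 + 27p^2 + 15p + 6,
and factoring out 3 leaves 3(9p^3 + 9p^2 + 5p + 2).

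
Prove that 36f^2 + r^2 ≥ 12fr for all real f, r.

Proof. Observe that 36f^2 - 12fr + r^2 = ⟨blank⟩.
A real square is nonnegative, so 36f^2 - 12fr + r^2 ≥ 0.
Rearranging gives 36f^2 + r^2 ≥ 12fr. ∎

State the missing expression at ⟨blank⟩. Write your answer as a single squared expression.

The leading and trailing coefficients are 6^2 and 1^2, and 12 = 2·6·1, so the trinomial is (6f - r)^2.
Hence 36f^2 - 12fr + r^2 ≥ 0.

(6f - r)^2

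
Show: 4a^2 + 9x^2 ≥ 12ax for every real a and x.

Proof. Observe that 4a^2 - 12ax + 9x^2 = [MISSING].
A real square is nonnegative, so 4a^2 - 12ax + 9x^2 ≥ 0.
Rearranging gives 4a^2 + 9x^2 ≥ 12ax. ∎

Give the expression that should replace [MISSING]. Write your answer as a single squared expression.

The leading and trailing coefficients are 2^2 and 3^2, and 12 = 2·2·3, so the trinomial is (2a - 3x)^2.
Hence 4a^2 - 12ax + 9x^2 ≥ 0.

(2a - 3x)^2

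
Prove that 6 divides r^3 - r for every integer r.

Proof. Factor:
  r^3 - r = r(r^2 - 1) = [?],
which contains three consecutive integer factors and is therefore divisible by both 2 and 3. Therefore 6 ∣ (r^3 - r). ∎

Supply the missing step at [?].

(r - 1)r(r + 1)

r(r^2 - 1) = r(r - 1)(r + 1) = (r - 1)r(r + 1).
These three factors are consecutive integers, so their product is divisible by 6.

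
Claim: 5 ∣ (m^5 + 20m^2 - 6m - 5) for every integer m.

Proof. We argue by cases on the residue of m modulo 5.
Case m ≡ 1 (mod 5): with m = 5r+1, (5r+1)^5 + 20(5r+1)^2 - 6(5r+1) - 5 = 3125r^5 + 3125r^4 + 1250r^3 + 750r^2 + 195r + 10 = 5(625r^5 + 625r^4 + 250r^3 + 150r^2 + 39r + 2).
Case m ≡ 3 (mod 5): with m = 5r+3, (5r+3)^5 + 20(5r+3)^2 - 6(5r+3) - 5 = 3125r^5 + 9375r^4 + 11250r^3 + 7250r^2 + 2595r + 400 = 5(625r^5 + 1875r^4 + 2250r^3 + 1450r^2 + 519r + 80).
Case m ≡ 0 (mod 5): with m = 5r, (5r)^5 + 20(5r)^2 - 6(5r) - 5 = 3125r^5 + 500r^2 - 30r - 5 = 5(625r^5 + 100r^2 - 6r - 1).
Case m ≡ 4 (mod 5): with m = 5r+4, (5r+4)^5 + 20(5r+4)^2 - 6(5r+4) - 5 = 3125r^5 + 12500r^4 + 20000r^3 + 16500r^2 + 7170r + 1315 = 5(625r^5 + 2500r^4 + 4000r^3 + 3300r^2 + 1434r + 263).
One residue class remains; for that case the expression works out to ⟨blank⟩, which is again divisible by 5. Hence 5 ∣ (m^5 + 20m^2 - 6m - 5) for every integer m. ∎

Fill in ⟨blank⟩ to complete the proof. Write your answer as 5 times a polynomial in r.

5(625r^5 + 1250r^4 + 1000r^3 + 500r^2 + 154r + 19)

The residues treated are {1, 3, 0, 4}, so the missing case is m ≡ 2 (mod 5); write m = 5r+2.
Then (5r+2)^5 + 20(5r+2)^2 - 6(5r+2) - 5 = 3125r^5 + 6250r^4 + 5000r^3 + 2500r^2 + 770r + 95 = 5(625r^5 + 1250r^4 + 1000r^3 + 500r^2 + 154r + 19).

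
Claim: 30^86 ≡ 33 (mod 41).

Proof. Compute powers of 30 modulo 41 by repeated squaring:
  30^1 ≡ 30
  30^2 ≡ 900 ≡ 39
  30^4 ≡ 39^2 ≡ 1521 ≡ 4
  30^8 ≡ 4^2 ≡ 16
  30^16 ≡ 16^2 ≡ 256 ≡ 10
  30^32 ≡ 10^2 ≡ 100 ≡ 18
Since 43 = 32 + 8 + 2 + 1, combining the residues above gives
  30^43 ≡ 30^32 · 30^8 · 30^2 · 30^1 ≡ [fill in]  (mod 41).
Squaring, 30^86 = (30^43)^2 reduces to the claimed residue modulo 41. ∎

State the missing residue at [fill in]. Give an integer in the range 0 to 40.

22

30^32 · 30^8 · 30^2 · 30^1 ≡ 18 · 16 · 39 · 30 = 336960.
336960 mod 41 = 22, so 30^43 ≡ 22 (mod 41).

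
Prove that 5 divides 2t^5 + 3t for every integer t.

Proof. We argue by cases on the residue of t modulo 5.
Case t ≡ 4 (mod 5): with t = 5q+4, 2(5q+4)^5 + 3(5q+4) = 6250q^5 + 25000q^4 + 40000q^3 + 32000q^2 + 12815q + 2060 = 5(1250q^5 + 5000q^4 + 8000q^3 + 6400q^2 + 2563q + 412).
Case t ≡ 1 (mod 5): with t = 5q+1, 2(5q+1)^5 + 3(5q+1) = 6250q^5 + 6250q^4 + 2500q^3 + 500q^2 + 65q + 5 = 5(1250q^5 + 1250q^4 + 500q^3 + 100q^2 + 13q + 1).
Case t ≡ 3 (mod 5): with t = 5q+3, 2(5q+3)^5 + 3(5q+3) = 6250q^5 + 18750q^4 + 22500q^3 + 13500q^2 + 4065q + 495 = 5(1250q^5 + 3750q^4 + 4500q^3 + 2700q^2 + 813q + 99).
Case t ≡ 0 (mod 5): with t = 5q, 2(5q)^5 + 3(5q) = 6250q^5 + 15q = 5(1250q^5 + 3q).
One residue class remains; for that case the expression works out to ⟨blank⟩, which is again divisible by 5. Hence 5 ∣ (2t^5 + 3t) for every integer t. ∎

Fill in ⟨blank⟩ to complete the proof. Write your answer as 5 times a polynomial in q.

The residues treated are {4, 1, 3, 0}, so the missing case is t ≡ 2 (mod 5); write t = 5q+2.
Then 2(5q+2)^5 + 3(5q+2) = 6250q^5 + 12500q^4 + 10000q^3 + 4000q^2 + 815q + 70 = 5(1250q^5 + 2500q^4 + 2000q^3 + 800q^2 + 163q + 14).

5(1250q^5 + 2500q^4 + 2000q^3 + 800q^2 + 163q + 14)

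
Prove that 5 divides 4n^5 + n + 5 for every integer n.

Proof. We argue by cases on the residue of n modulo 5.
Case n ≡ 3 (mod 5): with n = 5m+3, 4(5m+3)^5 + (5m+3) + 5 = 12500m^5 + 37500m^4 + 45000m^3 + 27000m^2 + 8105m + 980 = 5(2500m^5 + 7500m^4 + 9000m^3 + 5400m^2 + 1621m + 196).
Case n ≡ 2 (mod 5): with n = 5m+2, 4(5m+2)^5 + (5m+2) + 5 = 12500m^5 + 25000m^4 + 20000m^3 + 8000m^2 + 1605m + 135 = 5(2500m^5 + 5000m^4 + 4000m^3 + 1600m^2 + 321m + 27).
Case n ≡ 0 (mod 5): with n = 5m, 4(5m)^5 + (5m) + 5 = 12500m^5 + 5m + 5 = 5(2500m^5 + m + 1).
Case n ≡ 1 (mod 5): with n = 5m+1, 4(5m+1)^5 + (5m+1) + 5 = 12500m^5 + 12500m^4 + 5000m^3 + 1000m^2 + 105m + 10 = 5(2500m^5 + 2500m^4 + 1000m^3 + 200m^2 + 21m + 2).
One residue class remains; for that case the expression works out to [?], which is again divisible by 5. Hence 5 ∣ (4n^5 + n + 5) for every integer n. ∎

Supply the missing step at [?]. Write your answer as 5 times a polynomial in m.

The residues treated are {3, 2, 0, 1}, so the missing case is n ≡ 4 (mod 5); write n = 5m+4.
Then 4(5m+4)^5 + (5m+4) + 5 = 12500m^5 + 50000m^4 + 80000m^3 + 64000m^2 + 25605m + 4105 = 5(2500m^5 + 10000m^4 + 16000m^3 + 12800m^2 + 5121m + 821).

5(2500m^5 + 10000m^4 + 16000m^3 + 12800m^2 + 5121m + 821)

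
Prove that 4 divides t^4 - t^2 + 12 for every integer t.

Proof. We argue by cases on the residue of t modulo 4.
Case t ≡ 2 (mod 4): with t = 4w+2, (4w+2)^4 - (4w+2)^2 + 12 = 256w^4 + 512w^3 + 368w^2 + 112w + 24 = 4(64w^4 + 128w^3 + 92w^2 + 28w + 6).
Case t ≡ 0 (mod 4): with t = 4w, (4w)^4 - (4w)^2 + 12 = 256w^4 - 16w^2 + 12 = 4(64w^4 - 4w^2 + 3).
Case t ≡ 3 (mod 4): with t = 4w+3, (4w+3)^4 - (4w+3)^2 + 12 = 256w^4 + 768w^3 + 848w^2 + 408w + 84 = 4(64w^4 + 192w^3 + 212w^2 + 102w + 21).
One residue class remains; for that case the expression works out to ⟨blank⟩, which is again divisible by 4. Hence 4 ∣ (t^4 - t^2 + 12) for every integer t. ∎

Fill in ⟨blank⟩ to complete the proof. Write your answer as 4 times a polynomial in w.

The residues treated are {2, 0, 3}, so the missing case is t ≡ 1 (mod 4); write t = 4w+1.
Then (4w+1)^4 - (4w+1)^2 + 12 = 256w^4 + 256w^3 + 80w^2 + 8w + 12 = 4(64w^4 + 64w^3 + 20w^2 + 2w + 3).

4(64w^4 + 64w^3 + 20w^2 + 2w + 3)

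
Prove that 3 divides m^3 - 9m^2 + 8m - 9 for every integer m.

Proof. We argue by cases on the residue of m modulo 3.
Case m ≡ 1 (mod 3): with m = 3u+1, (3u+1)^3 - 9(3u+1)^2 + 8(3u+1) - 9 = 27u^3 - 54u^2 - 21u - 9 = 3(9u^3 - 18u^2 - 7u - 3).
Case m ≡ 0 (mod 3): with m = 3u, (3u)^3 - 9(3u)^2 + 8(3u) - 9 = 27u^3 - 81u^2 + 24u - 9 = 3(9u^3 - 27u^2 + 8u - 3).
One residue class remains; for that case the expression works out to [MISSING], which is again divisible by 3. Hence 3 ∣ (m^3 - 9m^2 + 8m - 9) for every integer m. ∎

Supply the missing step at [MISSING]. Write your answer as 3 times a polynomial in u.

Only m ≡ 2 (mod 3) is unaccounted for. Put m = 3u+2:
(3u+2)^3 - 9(3u+2)^2 + 8(3u+2) - 9 expands to 27u^3 - 27u^2 - 48u - 21,
and factoring out 3 leaves 3(9u^3 - 9u^2 - 16u - 7).

3(9u^3 - 9u^2 - 16u - 7)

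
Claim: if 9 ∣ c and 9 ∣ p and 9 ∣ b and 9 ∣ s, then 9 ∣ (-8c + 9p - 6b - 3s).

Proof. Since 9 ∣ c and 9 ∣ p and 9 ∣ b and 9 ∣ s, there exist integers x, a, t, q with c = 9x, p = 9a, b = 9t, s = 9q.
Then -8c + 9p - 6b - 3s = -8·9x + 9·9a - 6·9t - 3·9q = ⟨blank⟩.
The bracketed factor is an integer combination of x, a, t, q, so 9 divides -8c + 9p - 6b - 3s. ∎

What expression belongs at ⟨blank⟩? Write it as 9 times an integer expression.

9(9a - 3q - 6t - 8x)

Pull the common 9 out of every term: -8·9x + 9·9a - 6·9t - 3·9q = 9(9a - 3q - 6t - 8x).
9a - 3q - 6t - 8x is an integer, which exhibits the divisibility.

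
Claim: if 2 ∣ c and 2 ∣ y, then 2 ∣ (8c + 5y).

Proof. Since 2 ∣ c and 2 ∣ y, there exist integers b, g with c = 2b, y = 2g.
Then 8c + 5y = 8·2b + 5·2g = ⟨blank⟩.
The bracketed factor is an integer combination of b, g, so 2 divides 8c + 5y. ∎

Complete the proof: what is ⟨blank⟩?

2(8b + 5g)

Pull the common 2 out of every term: 8·2b + 5·2g = 2(8b + 5g).
8b + 5g is an integer, which exhibits the divisibility.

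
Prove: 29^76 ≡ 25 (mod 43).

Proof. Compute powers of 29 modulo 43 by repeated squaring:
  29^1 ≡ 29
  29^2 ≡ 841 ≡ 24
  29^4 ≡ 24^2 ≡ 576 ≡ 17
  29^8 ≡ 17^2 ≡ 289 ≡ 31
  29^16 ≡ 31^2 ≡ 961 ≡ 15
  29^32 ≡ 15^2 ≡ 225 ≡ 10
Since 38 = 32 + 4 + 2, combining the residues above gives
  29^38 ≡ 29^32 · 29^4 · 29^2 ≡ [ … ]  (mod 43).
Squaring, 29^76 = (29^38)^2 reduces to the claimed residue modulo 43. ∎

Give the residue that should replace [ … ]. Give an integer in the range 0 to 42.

29^32 · 29^4 · 29^2 ≡ 10 · 17 · 24 = 4080.
4080 mod 43 = 38, so 29^38 ≡ 38 (mod 43).

38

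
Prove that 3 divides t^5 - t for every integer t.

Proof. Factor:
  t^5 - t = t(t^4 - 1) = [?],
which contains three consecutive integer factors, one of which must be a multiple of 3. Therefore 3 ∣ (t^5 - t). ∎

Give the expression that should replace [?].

(t - 1)t(t + 1)(t^2 + 1)

t^4 - 1 = (t^2 - 1)(t^2 + 1), and t^2 - 1 = (t-1)(t+1).
So t(t^4 - 1) = (t - 1)t(t + 1)(t^2 + 1).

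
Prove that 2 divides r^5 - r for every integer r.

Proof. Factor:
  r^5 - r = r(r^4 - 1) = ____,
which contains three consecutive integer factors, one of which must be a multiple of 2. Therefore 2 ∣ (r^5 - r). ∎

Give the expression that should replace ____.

r^4 - 1 = (r^2 - 1)(r^2 + 1), and r^2 - 1 = (r-1)(r+1).
So r(r^4 - 1) = (r - 1)r(r + 1)(r^2 + 1).

(r - 1)r(r + 1)(r^2 + 1)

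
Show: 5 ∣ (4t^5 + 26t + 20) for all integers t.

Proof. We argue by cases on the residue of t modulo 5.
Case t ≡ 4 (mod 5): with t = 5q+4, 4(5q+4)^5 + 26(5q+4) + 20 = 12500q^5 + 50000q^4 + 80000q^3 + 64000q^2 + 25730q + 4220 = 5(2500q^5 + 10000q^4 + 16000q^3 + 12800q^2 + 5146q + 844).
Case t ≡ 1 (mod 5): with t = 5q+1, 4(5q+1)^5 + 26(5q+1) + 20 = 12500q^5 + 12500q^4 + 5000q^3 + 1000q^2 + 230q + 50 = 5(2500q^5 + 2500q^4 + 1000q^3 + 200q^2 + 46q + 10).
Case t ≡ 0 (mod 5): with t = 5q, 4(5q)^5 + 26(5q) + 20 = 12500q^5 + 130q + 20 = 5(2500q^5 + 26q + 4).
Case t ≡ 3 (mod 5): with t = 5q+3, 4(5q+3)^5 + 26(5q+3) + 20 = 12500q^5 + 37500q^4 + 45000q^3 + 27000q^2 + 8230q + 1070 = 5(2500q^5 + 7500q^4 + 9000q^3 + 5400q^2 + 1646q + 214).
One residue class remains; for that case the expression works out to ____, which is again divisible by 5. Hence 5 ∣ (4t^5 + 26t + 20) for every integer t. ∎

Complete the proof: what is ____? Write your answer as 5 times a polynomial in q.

Only t ≡ 2 (mod 5) is unaccounted for. Put t = 5q+2:
4(5q+2)^5 + 26(5q+2) + 20 expands to 12500q^5 + 25000q^4 + 20000q^3 + 8000q^2 + 1730q + 200,
and factoring out 5 leaves 5(2500q^5 + 5000q^4 + 4000q^3 + 1600q^2 + 346q + 40).

5(2500q^5 + 5000q^4 + 4000q^3 + 1600q^2 + 346q + 40)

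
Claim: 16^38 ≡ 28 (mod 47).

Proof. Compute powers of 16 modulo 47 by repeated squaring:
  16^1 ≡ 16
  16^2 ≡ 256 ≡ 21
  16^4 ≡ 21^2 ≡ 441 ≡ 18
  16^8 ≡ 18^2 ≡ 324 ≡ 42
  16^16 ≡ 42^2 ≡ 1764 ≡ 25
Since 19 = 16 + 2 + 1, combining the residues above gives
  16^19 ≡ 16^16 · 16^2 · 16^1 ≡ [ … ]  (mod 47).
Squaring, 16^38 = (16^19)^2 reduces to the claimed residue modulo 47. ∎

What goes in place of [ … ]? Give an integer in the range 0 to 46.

34

16^16 · 16^2 · 16^1 ≡ 25 · 21 · 16 = 8400.
8400 mod 47 = 34, so 16^19 ≡ 34 (mod 47).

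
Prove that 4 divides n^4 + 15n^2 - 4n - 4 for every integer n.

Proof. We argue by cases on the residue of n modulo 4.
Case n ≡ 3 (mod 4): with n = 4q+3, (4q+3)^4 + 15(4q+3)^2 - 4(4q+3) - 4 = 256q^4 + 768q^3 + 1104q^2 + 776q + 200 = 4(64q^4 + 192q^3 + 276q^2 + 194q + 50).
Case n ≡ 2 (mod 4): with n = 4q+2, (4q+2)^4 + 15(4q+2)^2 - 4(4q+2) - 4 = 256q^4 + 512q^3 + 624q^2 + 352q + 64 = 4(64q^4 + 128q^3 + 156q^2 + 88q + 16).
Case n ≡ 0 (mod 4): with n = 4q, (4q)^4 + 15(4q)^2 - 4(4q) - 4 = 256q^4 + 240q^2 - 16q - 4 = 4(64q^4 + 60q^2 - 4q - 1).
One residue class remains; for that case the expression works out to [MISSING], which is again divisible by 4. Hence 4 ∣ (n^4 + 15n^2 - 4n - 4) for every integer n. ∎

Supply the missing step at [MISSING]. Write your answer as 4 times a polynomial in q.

The residues treated are {3, 2, 0}, so the missing case is n ≡ 1 (mod 4); write n = 4q+1.
Then (4q+1)^4 + 15(4q+1)^2 - 4(4q+1) - 4 = 256q^4 + 256q^3 + 336q^2 + 120q + 8 = 4(64q^4 + 64q^3 + 84q^2 + 30q + 2).

4(64q^4 + 64q^3 + 84q^2 + 30q + 2)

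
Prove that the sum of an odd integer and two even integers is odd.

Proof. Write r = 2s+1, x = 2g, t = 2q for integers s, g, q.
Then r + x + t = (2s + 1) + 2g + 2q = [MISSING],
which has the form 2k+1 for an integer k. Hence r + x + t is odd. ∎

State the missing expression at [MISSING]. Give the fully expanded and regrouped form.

Expanding: (2s + 1) + 2g + 2q = 2g + 2q + 2s + 1.
Every term except the constant is even, so this is 2(g + q + s) + 1,
and g + q + s ∈ ℤ gives the required form.

2(g + q + s) + 1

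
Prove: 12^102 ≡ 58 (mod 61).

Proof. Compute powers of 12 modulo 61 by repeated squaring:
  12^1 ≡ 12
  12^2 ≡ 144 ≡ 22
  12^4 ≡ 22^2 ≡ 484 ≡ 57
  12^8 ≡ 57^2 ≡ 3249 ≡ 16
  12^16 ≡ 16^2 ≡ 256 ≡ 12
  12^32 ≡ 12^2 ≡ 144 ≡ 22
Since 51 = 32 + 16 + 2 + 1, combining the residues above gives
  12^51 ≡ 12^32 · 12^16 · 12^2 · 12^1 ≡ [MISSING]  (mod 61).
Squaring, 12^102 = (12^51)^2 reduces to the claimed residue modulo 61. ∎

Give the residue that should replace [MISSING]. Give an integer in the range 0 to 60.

34

12^32 · 12^16 · 12^2 · 12^1 ≡ 22 · 12 · 22 · 12 = 69696.
69696 mod 61 = 34, so 12^51 ≡ 34 (mod 61).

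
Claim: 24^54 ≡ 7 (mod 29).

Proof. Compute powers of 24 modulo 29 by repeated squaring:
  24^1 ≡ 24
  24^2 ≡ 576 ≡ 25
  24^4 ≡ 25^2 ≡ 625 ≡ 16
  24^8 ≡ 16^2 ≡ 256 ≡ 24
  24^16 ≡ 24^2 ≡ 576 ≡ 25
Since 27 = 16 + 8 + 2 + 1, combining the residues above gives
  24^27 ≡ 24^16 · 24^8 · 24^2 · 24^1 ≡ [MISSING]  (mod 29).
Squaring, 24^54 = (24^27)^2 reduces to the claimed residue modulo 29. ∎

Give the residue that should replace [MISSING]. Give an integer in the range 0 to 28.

Multiply the listed residues: 25 · 24 · 25 · 24 = 600 → 15000 → 360000.
Reducing modulo 29: 360000 = 12413·29 + 23, so 24^27 ≡ 23.

23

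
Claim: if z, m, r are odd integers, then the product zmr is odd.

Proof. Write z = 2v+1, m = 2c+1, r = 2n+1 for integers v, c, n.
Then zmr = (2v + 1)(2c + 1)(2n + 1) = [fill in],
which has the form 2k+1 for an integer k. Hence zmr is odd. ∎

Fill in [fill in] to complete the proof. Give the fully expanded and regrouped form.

2(4cnv + 2cn + 2cv + c + 2nv + n + v) + 1

(2v + 1)(2c + 1)(2n + 1) = 8cnv + 4cn + 4cv + 2c + 4nv + 2n + 2v + 1
= 2(4cnv + 2cn + 2cv + c + 2nv + n + v) + 1.
Since 4cnv + 2cn + 2cv + c + 2nv + n + v is an integer, the product is of the form 2k+1 for an integer k.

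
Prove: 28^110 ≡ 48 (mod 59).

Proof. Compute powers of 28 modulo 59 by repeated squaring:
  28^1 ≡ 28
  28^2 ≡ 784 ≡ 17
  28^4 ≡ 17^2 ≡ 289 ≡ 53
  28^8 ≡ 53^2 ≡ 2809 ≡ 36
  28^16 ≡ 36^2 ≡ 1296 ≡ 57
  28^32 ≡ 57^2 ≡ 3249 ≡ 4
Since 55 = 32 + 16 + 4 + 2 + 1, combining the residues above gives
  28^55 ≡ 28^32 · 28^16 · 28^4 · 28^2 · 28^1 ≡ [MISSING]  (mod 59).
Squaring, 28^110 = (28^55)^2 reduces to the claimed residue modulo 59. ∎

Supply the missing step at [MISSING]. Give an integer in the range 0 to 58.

Multiply the listed residues: 4 · 57 · 53 · 17 · 28 = 228 → 12084 → 205428 → 5751984.
Reducing modulo 59: 5751984 = 97491·59 + 15, so 28^55 ≡ 15.

15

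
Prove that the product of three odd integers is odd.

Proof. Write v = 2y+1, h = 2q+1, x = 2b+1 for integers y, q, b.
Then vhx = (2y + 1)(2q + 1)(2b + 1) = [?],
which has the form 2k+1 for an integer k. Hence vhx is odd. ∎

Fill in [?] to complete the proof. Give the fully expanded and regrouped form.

2(4bqy + 2bq + 2by + b + 2qy + q + y) + 1

(2y + 1)(2q + 1)(2b + 1) = 8bqy + 4bq + 4by + 2b + 4qy + 2q + 2y + 1
= 2(4bqy + 2bq + 2by + b + 2qy + q + y) + 1.
Since 4bqy + 2bq + 2by + b + 2qy + q + y is an integer, the product is of the form 2k+1 for an integer k.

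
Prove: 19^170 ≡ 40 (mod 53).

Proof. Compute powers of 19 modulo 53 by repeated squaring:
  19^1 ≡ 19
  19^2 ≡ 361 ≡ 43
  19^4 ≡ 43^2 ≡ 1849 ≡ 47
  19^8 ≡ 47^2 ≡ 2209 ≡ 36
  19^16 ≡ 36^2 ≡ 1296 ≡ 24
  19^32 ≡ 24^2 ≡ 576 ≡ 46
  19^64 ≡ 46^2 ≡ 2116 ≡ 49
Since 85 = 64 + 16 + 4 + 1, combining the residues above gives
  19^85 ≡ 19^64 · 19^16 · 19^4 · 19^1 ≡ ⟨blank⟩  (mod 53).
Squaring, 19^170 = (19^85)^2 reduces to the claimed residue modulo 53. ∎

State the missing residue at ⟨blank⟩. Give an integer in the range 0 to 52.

Multiply the listed residues: 49 · 24 · 47 · 19 = 1176 → 55272 → 1050168.
Reducing modulo 53: 1050168 = 19814·53 + 26, so 19^85 ≡ 26.

26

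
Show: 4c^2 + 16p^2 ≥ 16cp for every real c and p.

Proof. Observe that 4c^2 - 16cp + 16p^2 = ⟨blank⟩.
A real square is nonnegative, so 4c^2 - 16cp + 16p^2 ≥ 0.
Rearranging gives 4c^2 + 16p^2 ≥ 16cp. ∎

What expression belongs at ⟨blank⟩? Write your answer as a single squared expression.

The leading and trailing coefficients are 2^2 and 4^2, and 16 = 2·2·4, so the trinomial is (2c - 4p)^2.
Hence 4c^2 - 16cp + 16p^2 ≥ 0.

(2c - 4p)^2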